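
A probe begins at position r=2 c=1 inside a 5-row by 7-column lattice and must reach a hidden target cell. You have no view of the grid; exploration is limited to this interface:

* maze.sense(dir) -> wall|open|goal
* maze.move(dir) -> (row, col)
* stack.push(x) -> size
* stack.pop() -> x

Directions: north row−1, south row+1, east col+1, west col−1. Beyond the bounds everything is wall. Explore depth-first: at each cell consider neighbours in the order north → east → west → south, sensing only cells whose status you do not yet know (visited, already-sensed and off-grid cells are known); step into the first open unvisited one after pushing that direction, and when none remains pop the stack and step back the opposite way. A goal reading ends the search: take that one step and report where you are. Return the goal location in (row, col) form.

I try maze.sense(dir=north), and get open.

Then stack.push(x=north), and get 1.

I call maze.move(dir=north), giving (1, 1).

Now I run maze.sense(dir=north), and get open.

I call stack.push(x=north), — result: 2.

Invoking maze.move(dir=north), and observe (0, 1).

I try maze.sense(dir=east), and see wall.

Next I call maze.sense(dir=west), — result: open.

I invoke stack.push(x=west), and get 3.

Using maze.move(dir=west), and get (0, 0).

Invoking maze.sense(dir=south), yielding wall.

Using stack.pop(), → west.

Now I run maze.move(dir=east), : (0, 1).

I try stack.pop, and observe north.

Next I call maze.move(dir=south), and get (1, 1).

Calling maze.sense(dir=east), — result: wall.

Now I run stack.pop, : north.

I invoke maze.move(dir=south), which returns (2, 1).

Then maze.sense(dir=east), and observe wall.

I run maze.sense(dir=west), giving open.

I invoke stack.push(x=west), giving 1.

Then maze.move(dir=west), which returns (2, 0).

I try maze.sense(dir=south), : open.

Now I run stack.push(x=south), — result: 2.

Now I run maze.move(dir=south), and see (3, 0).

I use maze.sense(dir=east), — result: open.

I use stack.push(x=east), and see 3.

I invoke maze.move(dir=east), which returns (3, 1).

Using maze.sense(dir=east), and get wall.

Using maze.sense(dir=south), yielding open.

Invoking stack.push(x=south), → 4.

Calling maze.move(dir=south), giving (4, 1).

I try maze.sense(dir=east), → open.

I run stack.push(x=east), and see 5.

Using maze.move(dir=east), giving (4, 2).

I call maze.sense(dir=east), : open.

Next I call stack.push(x=east), and get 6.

Calling maze.move(dir=east), : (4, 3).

Now I run maze.sense(dir=north), — result: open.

I call stack.push(x=north), which returns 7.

Now I run maze.move(dir=north), yielding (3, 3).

I call maze.sense(dir=north), which returns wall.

I call maze.sense(dir=east), yielding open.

I call stack.push(x=east), giving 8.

Next I call maze.move(dir=east), — result: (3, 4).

Next I call maze.sense(dir=north), which returns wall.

I invoke maze.sense(dir=east), : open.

I try stack.push(x=east), : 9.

Now I run maze.move(dir=east), : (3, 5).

Using maze.sense(dir=north), — result: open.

I call stack.push(x=north), which returns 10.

Calling maze.move(dir=north), and observe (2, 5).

I run maze.sense(dir=north), and get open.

Invoking stack.push(x=north), — result: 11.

Using maze.move(dir=north), and get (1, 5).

Then maze.sense(dir=north), and get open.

Calling stack.push(x=north), → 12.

I invoke maze.move(dir=north), — result: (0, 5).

Then maze.sense(dir=east), → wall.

I invoke maze.sense(dir=west), — result: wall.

I invoke stack.pop(), which returns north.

I call maze.move(dir=south), : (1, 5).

Next I call maze.sense(dir=east), yielding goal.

I call maze.move(dir=east), which returns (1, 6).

Answer: (1, 6)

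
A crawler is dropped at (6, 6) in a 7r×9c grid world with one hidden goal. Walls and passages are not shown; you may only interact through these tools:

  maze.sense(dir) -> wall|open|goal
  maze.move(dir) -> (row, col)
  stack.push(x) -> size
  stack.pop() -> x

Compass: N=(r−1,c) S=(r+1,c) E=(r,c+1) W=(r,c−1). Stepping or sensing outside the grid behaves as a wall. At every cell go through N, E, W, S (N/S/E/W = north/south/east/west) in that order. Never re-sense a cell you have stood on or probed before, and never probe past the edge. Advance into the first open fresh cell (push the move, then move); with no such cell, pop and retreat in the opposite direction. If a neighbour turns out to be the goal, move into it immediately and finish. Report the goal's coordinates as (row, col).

! maze.sense(dir→north) ~> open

! stack.push(x→north) ~> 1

! maze.move(dir→north) ~> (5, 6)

! maze.sense(dir→north) ~> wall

! maze.sense(dir→east) ~> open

! stack.push(x→east) ~> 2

! maze.move(dir→east) ~> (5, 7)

! maze.sense(dir→north) ~> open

! stack.push(x→north) ~> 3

! maze.move(dir→north) ~> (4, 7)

! maze.sense(dir→north) ~> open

! stack.push(x→north) ~> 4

! maze.move(dir→north) ~> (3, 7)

! maze.sense(dir→north) ~> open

! stack.push(x→north) ~> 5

! maze.move(dir→north) ~> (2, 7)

! maze.sense(dir→north) ~> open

! stack.push(x→north) ~> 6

! maze.move(dir→north) ~> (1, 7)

! maze.sense(dir→north) ~> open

! stack.push(x→north) ~> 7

! maze.move(dir→north) ~> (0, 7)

! maze.sense(dir→east) ~> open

! stack.push(x→east) ~> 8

! maze.move(dir→east) ~> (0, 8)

! maze.sense(dir→south) ~> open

! stack.push(x→south) ~> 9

! maze.move(dir→south) ~> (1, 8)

! maze.sense(dir→south) ~> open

! stack.push(x→south) ~> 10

! maze.move(dir→south) ~> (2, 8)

! maze.sense(dir→south) ~> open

! stack.push(x→south) ~> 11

! maze.move(dir→south) ~> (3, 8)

! maze.sense(dir→south) ~> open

! stack.push(x→south) ~> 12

! maze.move(dir→south) ~> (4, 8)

! maze.sense(dir→south) ~> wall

! stack.pop() ~> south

! maze.move(dir→north) ~> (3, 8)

! stack.pop() ~> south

! maze.move(dir→north) ~> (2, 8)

! stack.pop() ~> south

! maze.move(dir→north) ~> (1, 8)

! stack.pop() ~> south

! maze.move(dir→north) ~> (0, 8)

! stack.pop() ~> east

! maze.move(dir→west) ~> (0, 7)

! maze.sense(dir→west) ~> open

! stack.push(x→west) ~> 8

! maze.move(dir→west) ~> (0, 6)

! maze.sense(dir→west) ~> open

! stack.push(x→west) ~> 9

! maze.move(dir→west) ~> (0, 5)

! maze.sense(dir→west) ~> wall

! maze.sense(dir→south) ~> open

! stack.push(x→south) ~> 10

! maze.move(dir→south) ~> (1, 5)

! maze.sense(dir→east) ~> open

! stack.push(x→east) ~> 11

! maze.move(dir→east) ~> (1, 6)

! maze.sense(dir→south) ~> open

! stack.push(x→south) ~> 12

! maze.move(dir→south) ~> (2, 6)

! maze.sense(dir→west) ~> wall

! maze.sense(dir→south) ~> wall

! stack.pop() ~> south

! maze.move(dir→north) ~> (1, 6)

! stack.pop() ~> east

! maze.move(dir→west) ~> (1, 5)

! maze.sense(dir→west) ~> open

! stack.push(x→west) ~> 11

! maze.move(dir→west) ~> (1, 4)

! maze.sense(dir→west) ~> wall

! maze.sense(dir→south) ~> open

! stack.push(x→south) ~> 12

! maze.move(dir→south) ~> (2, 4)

! maze.sense(dir→west) ~> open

! stack.push(x→west) ~> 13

! maze.move(dir→west) ~> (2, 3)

! maze.sense(dir→west) ~> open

! stack.push(x→west) ~> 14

! maze.move(dir→west) ~> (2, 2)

! maze.sense(dir→north) ~> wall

! maze.sense(dir→west) ~> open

! stack.push(x→west) ~> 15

! maze.move(dir→west) ~> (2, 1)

! maze.sense(dir→north) ~> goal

! maze.move(dir→north) ~> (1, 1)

Answer: (1, 1)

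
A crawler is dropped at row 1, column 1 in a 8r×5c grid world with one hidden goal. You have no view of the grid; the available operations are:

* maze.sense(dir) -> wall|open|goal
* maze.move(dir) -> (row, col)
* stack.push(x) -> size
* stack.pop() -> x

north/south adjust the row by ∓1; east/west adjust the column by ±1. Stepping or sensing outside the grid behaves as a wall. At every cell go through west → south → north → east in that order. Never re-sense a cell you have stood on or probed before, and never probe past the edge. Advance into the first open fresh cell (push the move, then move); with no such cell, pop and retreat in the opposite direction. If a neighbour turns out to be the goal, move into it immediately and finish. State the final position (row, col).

>> sense(dir: west)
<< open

>> push(x: west)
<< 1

>> move(dir: west)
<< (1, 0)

>> sense(dir: south)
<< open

>> push(x: south)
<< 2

>> move(dir: south)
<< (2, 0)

>> sense(dir: south)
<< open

>> push(x: south)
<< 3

>> move(dir: south)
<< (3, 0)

>> sense(dir: south)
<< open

>> push(x: south)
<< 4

>> move(dir: south)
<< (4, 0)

>> sense(dir: south)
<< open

>> push(x: south)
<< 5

>> move(dir: south)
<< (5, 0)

>> sense(dir: south)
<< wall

>> sense(dir: east)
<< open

>> push(x: east)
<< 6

>> move(dir: east)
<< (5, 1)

>> sense(dir: south)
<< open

>> push(x: south)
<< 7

>> move(dir: south)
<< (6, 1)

>> sense(dir: south)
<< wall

>> sense(dir: east)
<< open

>> push(x: east)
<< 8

>> move(dir: east)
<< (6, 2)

>> sense(dir: south)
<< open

>> push(x: south)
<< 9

>> move(dir: south)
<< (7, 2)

>> sense(dir: east)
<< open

>> push(x: east)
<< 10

>> move(dir: east)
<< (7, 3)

>> sense(dir: north)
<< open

>> push(x: north)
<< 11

>> move(dir: north)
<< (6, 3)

>> sense(dir: north)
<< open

>> push(x: north)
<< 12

>> move(dir: north)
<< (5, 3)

>> sense(dir: west)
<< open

>> push(x: west)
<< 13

>> move(dir: west)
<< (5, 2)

>> sense(dir: north)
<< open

>> push(x: north)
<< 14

>> move(dir: north)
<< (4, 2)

>> sense(dir: west)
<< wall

>> sense(dir: north)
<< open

>> push(x: north)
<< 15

>> move(dir: north)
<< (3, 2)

>> sense(dir: west)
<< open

>> push(x: west)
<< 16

>> move(dir: west)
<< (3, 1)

>> sense(dir: north)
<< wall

>> pop()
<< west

>> move(dir: east)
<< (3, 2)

>> sense(dir: north)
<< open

>> push(x: north)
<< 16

>> move(dir: north)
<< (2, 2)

>> sense(dir: north)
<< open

>> push(x: north)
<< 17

>> move(dir: north)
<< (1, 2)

>> sense(dir: north)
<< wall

>> sense(dir: east)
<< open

>> push(x: east)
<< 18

>> move(dir: east)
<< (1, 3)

>> sense(dir: south)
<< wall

>> sense(dir: north)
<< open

>> push(x: north)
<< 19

>> move(dir: north)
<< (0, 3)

>> sense(dir: east)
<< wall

>> pop()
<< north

>> move(dir: south)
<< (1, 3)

>> sense(dir: east)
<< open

>> push(x: east)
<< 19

>> move(dir: east)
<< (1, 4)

>> sense(dir: south)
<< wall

>> pop()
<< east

>> move(dir: west)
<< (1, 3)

>> pop()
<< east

>> move(dir: west)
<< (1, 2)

>> pop()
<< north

>> move(dir: south)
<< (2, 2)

>> pop()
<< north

>> move(dir: south)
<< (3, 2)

>> sense(dir: east)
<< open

>> push(x: east)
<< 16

>> move(dir: east)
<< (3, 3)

>> sense(dir: south)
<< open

>> push(x: south)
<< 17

>> move(dir: south)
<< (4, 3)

>> sense(dir: east)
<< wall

>> pop()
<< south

>> move(dir: north)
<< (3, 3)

>> sense(dir: east)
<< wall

>> pop()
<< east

>> move(dir: west)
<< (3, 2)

>> pop()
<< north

>> move(dir: south)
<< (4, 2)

>> pop()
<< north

>> move(dir: south)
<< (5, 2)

>> pop()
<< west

>> move(dir: east)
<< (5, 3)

>> sense(dir: east)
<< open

>> push(x: east)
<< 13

>> move(dir: east)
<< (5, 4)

>> sense(dir: south)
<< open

>> push(x: south)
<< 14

>> move(dir: south)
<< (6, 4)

>> sense(dir: south)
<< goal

>> move(dir: south)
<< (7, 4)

Answer: (7, 4)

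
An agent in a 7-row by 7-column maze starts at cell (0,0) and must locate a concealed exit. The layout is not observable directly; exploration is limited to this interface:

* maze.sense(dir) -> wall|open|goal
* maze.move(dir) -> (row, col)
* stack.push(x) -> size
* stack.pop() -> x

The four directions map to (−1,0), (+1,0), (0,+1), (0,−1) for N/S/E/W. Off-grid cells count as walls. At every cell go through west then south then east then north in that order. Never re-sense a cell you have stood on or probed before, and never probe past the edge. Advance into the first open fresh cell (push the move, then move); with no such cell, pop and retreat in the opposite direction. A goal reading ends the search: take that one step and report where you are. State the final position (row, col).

CALL maze.sense[south]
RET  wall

CALL maze.sense[east]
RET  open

CALL stack.push[east]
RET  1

CALL maze.move[east]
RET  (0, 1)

CALL maze.sense[south]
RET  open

CALL stack.push[south]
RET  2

CALL maze.move[south]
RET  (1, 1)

CALL maze.sense[south]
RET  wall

CALL maze.sense[east]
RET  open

CALL stack.push[east]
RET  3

CALL maze.move[east]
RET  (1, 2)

CALL maze.sense[south]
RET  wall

CALL maze.sense[east]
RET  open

CALL stack.push[east]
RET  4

CALL maze.move[east]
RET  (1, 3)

CALL maze.sense[south]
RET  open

CALL stack.push[south]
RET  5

CALL maze.move[south]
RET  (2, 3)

CALL maze.sense[south]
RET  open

CALL stack.push[south]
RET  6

CALL maze.move[south]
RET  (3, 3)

CALL maze.sense[west]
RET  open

CALL stack.push[west]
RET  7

CALL maze.move[west]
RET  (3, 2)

CALL maze.sense[west]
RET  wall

CALL maze.sense[south]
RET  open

CALL stack.push[south]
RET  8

CALL maze.move[south]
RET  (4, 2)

CALL maze.sense[west]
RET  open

CALL stack.push[west]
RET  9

CALL maze.move[west]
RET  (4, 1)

CALL maze.sense[west]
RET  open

CALL stack.push[west]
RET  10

CALL maze.move[west]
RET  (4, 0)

CALL maze.sense[south]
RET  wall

CALL maze.sense[north]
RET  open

CALL stack.push[north]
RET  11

CALL maze.move[north]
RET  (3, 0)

CALL maze.sense[north]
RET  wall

CALL stack.pop[]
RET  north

CALL maze.move[south]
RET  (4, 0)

CALL stack.pop[]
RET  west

CALL maze.move[east]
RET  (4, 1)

CALL maze.sense[south]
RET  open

CALL stack.push[south]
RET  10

CALL maze.move[south]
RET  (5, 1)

CALL maze.sense[south]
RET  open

CALL stack.push[south]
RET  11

CALL maze.move[south]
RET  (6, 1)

CALL maze.sense[west]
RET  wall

CALL maze.sense[east]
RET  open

CALL stack.push[east]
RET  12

CALL maze.move[east]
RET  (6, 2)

CALL maze.sense[east]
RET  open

CALL stack.push[east]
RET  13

CALL maze.move[east]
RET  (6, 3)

CALL maze.sense[east]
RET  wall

CALL maze.sense[north]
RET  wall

CALL stack.pop[]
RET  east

CALL maze.move[west]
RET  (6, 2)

CALL maze.sense[north]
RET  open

CALL stack.push[north]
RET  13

CALL maze.move[north]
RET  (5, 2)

CALL stack.pop[]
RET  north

CALL maze.move[south]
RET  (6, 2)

CALL stack.pop[]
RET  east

CALL maze.move[west]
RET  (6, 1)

CALL stack.pop[]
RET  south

CALL maze.move[north]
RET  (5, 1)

CALL stack.pop[]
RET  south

CALL maze.move[north]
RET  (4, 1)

CALL stack.pop[]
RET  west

CALL maze.move[east]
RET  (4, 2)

CALL maze.sense[east]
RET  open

CALL stack.push[east]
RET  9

CALL maze.move[east]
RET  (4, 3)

CALL maze.sense[east]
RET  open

CALL stack.push[east]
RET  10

CALL maze.move[east]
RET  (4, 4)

CALL maze.sense[south]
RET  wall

CALL maze.sense[east]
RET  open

CALL stack.push[east]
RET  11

CALL maze.move[east]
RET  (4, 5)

CALL maze.sense[south]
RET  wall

CALL maze.sense[east]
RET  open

CALL stack.push[east]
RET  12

CALL maze.move[east]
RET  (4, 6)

CALL maze.sense[south]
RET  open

CALL stack.push[south]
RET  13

CALL maze.move[south]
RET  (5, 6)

CALL maze.sense[south]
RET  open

CALL stack.push[south]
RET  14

CALL maze.move[south]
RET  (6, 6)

CALL maze.sense[west]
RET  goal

CALL maze.move[west]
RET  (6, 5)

Answer: (6, 5)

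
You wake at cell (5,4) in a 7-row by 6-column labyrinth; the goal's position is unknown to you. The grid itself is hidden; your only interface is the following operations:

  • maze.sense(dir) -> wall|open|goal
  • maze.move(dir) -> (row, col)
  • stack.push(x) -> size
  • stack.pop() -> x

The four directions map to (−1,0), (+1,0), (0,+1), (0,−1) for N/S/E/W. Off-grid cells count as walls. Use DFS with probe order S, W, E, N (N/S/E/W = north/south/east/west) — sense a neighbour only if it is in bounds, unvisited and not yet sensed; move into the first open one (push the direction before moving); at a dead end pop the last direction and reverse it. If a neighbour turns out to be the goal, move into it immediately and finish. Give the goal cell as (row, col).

·→ maze.sense(dir: south)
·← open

·→ stack.push(x: south)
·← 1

·→ maze.move(dir: south)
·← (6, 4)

·→ maze.sense(dir: west)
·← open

·→ stack.push(x: west)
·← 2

·→ maze.move(dir: west)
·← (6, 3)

·→ maze.sense(dir: west)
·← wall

·→ maze.sense(dir: north)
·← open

·→ stack.push(x: north)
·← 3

·→ maze.move(dir: north)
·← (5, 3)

·→ maze.sense(dir: west)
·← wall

·→ maze.sense(dir: north)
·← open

·→ stack.push(x: north)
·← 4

·→ maze.move(dir: north)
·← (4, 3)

·→ maze.sense(dir: west)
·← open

·→ stack.push(x: west)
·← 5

·→ maze.move(dir: west)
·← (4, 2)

·→ maze.sense(dir: west)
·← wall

·→ maze.sense(dir: north)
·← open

·→ stack.push(x: north)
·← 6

·→ maze.move(dir: north)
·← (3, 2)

·→ maze.sense(dir: west)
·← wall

·→ maze.sense(dir: east)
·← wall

·→ maze.sense(dir: north)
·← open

·→ stack.push(x: north)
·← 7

·→ maze.move(dir: north)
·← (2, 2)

·→ maze.sense(dir: west)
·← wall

·→ maze.sense(dir: east)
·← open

·→ stack.push(x: east)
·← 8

·→ maze.move(dir: east)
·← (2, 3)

·→ maze.sense(dir: east)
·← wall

·→ maze.sense(dir: north)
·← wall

·→ stack.pop()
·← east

·→ maze.move(dir: west)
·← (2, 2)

·→ maze.sense(dir: north)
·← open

·→ stack.push(x: north)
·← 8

·→ maze.move(dir: north)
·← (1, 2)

·→ maze.sense(dir: west)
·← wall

·→ maze.sense(dir: north)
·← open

·→ stack.push(x: north)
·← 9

·→ maze.move(dir: north)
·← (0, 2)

·→ maze.sense(dir: west)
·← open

·→ stack.push(x: west)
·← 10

·→ maze.move(dir: west)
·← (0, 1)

·→ maze.sense(dir: west)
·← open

·→ stack.push(x: west)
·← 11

·→ maze.move(dir: west)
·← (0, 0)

·→ maze.sense(dir: south)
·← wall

·→ stack.pop()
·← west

·→ maze.move(dir: east)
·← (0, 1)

·→ stack.pop()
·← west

·→ maze.move(dir: east)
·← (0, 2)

·→ maze.sense(dir: east)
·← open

·→ stack.push(x: east)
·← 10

·→ maze.move(dir: east)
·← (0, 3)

·→ maze.sense(dir: east)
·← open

·→ stack.push(x: east)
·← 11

·→ maze.move(dir: east)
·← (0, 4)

·→ maze.sense(dir: south)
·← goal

·→ maze.move(dir: south)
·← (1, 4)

Answer: (1, 4)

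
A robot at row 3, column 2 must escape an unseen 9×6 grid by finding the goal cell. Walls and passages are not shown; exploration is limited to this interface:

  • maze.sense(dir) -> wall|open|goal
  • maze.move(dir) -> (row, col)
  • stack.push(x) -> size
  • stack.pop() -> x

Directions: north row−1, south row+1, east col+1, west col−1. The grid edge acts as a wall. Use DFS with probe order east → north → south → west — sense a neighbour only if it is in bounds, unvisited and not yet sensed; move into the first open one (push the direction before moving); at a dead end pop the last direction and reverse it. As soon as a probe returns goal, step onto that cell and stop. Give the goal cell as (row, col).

→ maze.sense(dir='east')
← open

→ stack.push(x='east')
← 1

→ maze.move(dir='east')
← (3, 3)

→ maze.sense(dir='east')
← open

→ stack.push(x='east')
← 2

→ maze.move(dir='east')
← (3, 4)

→ maze.sense(dir='east')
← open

→ stack.push(x='east')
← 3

→ maze.move(dir='east')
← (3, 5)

→ maze.sense(dir='north')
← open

→ stack.push(x='north')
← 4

→ maze.move(dir='north')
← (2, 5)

→ maze.sense(dir='north')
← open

→ stack.push(x='north')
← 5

→ maze.move(dir='north')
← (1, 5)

→ maze.sense(dir='north')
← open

→ stack.push(x='north')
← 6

→ maze.move(dir='north')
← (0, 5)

→ maze.sense(dir='west')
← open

→ stack.push(x='west')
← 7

→ maze.move(dir='west')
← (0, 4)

→ maze.sense(dir='south')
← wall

→ maze.sense(dir='west')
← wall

→ stack.pop()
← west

→ maze.move(dir='east')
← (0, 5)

→ stack.pop()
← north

→ maze.move(dir='south')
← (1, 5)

→ stack.pop()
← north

→ maze.move(dir='south')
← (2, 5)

→ maze.sense(dir='west')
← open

→ stack.push(x='west')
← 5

→ maze.move(dir='west')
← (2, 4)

→ maze.sense(dir='west')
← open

→ stack.push(x='west')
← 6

→ maze.move(dir='west')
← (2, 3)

→ maze.sense(dir='north')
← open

→ stack.push(x='north')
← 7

→ maze.move(dir='north')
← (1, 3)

→ maze.sense(dir='west')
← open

→ stack.push(x='west')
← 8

→ maze.move(dir='west')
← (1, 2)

→ maze.sense(dir='north')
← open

→ stack.push(x='north')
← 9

→ maze.move(dir='north')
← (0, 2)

→ maze.sense(dir='west')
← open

→ stack.push(x='west')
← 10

→ maze.move(dir='west')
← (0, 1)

→ maze.sense(dir='south')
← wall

→ maze.sense(dir='west')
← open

→ stack.push(x='west')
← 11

→ maze.move(dir='west')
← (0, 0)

→ maze.sense(dir='south')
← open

→ stack.push(x='south')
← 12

→ maze.move(dir='south')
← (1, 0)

→ maze.sense(dir='south')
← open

→ stack.push(x='south')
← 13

→ maze.move(dir='south')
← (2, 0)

→ maze.sense(dir='east')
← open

→ stack.push(x='east')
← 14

→ maze.move(dir='east')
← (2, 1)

→ maze.sense(dir='east')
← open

→ stack.push(x='east')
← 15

→ maze.move(dir='east')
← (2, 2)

→ stack.pop()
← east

→ maze.move(dir='west')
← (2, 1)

→ maze.sense(dir='south')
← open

→ stack.push(x='south')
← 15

→ maze.move(dir='south')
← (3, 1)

→ maze.sense(dir='south')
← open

→ stack.push(x='south')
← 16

→ maze.move(dir='south')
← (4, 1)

→ maze.sense(dir='east')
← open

→ stack.push(x='east')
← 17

→ maze.move(dir='east')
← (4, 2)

→ maze.sense(dir='east')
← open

→ stack.push(x='east')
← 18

→ maze.move(dir='east')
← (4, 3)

→ maze.sense(dir='east')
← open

→ stack.push(x='east')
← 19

→ maze.move(dir='east')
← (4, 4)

→ maze.sense(dir='east')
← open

→ stack.push(x='east')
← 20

→ maze.move(dir='east')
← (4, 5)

→ maze.sense(dir='south')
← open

→ stack.push(x='south')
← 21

→ maze.move(dir='south')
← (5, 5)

→ maze.sense(dir='south')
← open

→ stack.push(x='south')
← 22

→ maze.move(dir='south')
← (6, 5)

→ maze.sense(dir='south')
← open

→ stack.push(x='south')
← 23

→ maze.move(dir='south')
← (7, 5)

→ maze.sense(dir='south')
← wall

→ maze.sense(dir='west')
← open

→ stack.push(x='west')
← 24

→ maze.move(dir='west')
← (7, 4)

→ maze.sense(dir='north')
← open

→ stack.push(x='north')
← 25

→ maze.move(dir='north')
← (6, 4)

→ maze.sense(dir='north')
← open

→ stack.push(x='north')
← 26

→ maze.move(dir='north')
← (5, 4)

→ maze.sense(dir='west')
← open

→ stack.push(x='west')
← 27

→ maze.move(dir='west')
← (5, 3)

→ maze.sense(dir='south')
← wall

→ maze.sense(dir='west')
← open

→ stack.push(x='west')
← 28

→ maze.move(dir='west')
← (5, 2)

→ maze.sense(dir='south')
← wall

→ maze.sense(dir='west')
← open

→ stack.push(x='west')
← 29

→ maze.move(dir='west')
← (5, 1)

→ maze.sense(dir='south')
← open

→ stack.push(x='south')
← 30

→ maze.move(dir='south')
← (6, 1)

→ maze.sense(dir='south')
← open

→ stack.push(x='south')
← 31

→ maze.move(dir='south')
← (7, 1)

→ maze.sense(dir='east')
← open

→ stack.push(x='east')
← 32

→ maze.move(dir='east')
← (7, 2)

→ maze.sense(dir='east')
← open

→ stack.push(x='east')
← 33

→ maze.move(dir='east')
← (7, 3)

→ maze.sense(dir='south')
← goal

→ maze.move(dir='south')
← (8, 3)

Answer: (8, 3)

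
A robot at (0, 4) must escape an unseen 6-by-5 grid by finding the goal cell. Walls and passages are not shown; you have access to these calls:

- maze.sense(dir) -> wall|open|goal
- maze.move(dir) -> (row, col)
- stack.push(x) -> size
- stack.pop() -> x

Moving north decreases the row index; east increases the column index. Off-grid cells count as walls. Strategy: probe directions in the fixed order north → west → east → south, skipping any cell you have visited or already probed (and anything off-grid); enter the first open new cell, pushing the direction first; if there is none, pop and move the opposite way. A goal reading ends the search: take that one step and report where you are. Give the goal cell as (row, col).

~$ sense west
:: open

~$ push west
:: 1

~$ move west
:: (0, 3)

~$ sense west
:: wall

~$ sense south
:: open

~$ push south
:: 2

~$ move south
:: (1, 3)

~$ sense west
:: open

~$ push west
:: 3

~$ move west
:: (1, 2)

~$ sense west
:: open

~$ push west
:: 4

~$ move west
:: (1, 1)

~$ sense north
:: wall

~$ sense west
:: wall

~$ sense south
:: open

~$ push south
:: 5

~$ move south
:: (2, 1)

~$ sense west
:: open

~$ push west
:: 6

~$ move west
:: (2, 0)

~$ sense south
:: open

~$ push south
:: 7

~$ move south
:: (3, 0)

~$ sense east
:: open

~$ push east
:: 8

~$ move east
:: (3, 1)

~$ sense east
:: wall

~$ sense south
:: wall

~$ pop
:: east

~$ move west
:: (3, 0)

~$ sense south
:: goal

~$ move south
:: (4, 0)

Answer: (4, 0)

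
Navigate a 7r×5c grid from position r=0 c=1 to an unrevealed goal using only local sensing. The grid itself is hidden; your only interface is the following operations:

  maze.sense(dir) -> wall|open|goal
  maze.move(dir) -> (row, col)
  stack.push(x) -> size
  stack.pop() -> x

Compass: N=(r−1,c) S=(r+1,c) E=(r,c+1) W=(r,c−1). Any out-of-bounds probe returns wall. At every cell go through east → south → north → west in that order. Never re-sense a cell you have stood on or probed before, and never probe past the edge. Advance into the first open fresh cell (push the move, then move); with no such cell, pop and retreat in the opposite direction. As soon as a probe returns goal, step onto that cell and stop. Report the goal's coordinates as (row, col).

$ sense dir→east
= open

$ push x→east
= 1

$ move dir→east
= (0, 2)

$ sense dir→east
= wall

$ sense dir→south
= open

$ push x→south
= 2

$ move dir→south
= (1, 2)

$ sense dir→east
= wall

$ sense dir→south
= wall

$ sense dir→west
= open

$ push x→west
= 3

$ move dir→west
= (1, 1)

$ sense dir→south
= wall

$ sense dir→west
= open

$ push x→west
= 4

$ move dir→west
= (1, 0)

$ sense dir→south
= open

$ push x→south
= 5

$ move dir→south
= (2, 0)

$ sense dir→south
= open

$ push x→south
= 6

$ move dir→south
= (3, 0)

$ sense dir→east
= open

$ push x→east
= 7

$ move dir→east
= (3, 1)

$ sense dir→east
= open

$ push x→east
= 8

$ move dir→east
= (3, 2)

$ sense dir→east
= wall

$ sense dir→south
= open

$ push x→south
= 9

$ move dir→south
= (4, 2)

$ sense dir→east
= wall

$ sense dir→south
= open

$ push x→south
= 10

$ move dir→south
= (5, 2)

$ sense dir→east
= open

$ push x→east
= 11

$ move dir→east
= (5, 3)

$ sense dir→east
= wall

$ sense dir→south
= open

$ push x→south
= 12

$ move dir→south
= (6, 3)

$ sense dir→east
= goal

$ move dir→east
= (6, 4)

Answer: (6, 4)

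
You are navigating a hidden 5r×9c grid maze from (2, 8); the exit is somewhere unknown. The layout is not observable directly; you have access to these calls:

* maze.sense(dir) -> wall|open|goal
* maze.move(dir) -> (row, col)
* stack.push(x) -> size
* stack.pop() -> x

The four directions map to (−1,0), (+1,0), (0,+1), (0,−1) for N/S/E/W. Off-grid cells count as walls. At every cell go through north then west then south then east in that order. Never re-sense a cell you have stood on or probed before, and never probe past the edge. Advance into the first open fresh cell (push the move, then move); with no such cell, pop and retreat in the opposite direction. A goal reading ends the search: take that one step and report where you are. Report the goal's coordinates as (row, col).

I run maze.sense passing dir: north, giving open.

I invoke stack.push passing x: north, and observe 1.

Invoking maze.move passing dir: north, → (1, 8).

I invoke maze.sense passing dir: north, : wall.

I call maze.sense passing dir: west, giving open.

I call stack.push passing x: west, which returns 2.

I run maze.move passing dir: west, and see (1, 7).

I invoke maze.sense passing dir: north, which returns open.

I run stack.push passing x: north, yielding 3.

I try maze.move passing dir: north, and get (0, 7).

Using maze.sense passing dir: west, → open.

I invoke stack.push passing x: west, and see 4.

Invoking maze.move passing dir: west, — result: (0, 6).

I run maze.sense passing dir: west, : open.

Calling stack.push passing x: west, and observe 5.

Next I call maze.move passing dir: west, and observe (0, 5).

Invoking maze.sense passing dir: west, and observe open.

Then stack.push passing x: west, giving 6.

I call maze.move passing dir: west, → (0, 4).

I call maze.sense passing dir: west, → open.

Now I run stack.push passing x: west, — result: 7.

Then maze.move passing dir: west, yielding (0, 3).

Next I call maze.sense passing dir: west, — result: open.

I use stack.push passing x: west, : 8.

I use maze.move passing dir: west, and get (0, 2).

I invoke maze.sense passing dir: west, and see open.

Using stack.push passing x: west, which returns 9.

Next I call maze.move passing dir: west, : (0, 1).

I call maze.sense passing dir: west, and get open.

Invoking stack.push passing x: west, and see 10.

Next I call maze.move passing dir: west, and get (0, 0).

I try maze.sense passing dir: south, which returns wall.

Now I run stack.pop, and see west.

Invoking maze.move passing dir: east, giving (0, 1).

Next I call maze.sense passing dir: south, which returns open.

I call stack.push passing x: south, giving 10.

Next I call maze.move passing dir: south, which returns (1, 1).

I try maze.sense passing dir: south, and get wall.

I use maze.sense passing dir: east, giving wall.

Next I call stack.pop, yielding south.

I run maze.move passing dir: north, — result: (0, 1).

I invoke stack.pop, and get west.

Next I call maze.move passing dir: east, giving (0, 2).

Next I call stack.pop(), giving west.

Now I run maze.move passing dir: east, and see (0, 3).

I try maze.sense passing dir: south, which returns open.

I run stack.push passing x: south, — result: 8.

Now I run maze.move passing dir: south, → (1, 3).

Then maze.sense passing dir: south, — result: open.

Using stack.push passing x: south, giving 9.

I run maze.move passing dir: south, yielding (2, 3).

Invoking maze.sense passing dir: west, giving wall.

I invoke maze.sense passing dir: south, yielding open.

I invoke stack.push passing x: south, yielding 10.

Invoking maze.move passing dir: south, and observe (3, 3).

Next I call maze.sense passing dir: west, which returns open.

Now I run stack.push passing x: west, and see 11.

Using maze.move passing dir: west, — result: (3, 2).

Using maze.sense passing dir: west, yielding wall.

Next I call maze.sense passing dir: south, and observe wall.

Calling stack.pop(), giving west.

Calling maze.move passing dir: east, and see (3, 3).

Then maze.sense passing dir: south, — result: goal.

Using maze.move passing dir: south, → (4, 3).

Answer: (4, 3)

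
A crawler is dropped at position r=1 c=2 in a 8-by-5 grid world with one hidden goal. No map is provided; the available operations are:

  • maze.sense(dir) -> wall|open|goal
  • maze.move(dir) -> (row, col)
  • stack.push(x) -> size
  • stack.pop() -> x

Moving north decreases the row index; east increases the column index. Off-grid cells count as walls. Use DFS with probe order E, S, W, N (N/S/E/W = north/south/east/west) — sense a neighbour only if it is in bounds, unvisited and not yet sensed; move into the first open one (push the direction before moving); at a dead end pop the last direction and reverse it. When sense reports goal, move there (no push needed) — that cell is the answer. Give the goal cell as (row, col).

==> maze.sense(dir='east')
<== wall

==> maze.sense(dir='south')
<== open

==> stack.push(x='south')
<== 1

==> maze.move(dir='south')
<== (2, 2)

==> maze.sense(dir='east')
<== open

==> stack.push(x='east')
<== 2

==> maze.move(dir='east')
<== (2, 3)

==> maze.sense(dir='east')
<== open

==> stack.push(x='east')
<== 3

==> maze.move(dir='east')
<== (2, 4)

==> maze.sense(dir='south')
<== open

==> stack.push(x='south')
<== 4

==> maze.move(dir='south')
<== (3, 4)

==> maze.sense(dir='south')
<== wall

==> maze.sense(dir='west')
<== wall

==> stack.pop()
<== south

==> maze.move(dir='north')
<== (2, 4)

==> maze.sense(dir='north')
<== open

==> stack.push(x='north')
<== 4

==> maze.move(dir='north')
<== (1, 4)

==> maze.sense(dir='north')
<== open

==> stack.push(x='north')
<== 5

==> maze.move(dir='north')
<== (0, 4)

==> maze.sense(dir='west')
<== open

==> stack.push(x='west')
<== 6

==> maze.move(dir='west')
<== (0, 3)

==> maze.sense(dir='west')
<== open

==> stack.push(x='west')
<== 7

==> maze.move(dir='west')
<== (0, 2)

==> maze.sense(dir='west')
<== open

==> stack.push(x='west')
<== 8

==> maze.move(dir='west')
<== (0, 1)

==> maze.sense(dir='south')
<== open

==> stack.push(x='south')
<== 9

==> maze.move(dir='south')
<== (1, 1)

==> maze.sense(dir='south')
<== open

==> stack.push(x='south')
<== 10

==> maze.move(dir='south')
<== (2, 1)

==> maze.sense(dir='south')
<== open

==> stack.push(x='south')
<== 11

==> maze.move(dir='south')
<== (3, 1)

==> maze.sense(dir='east')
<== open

==> stack.push(x='east')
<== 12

==> maze.move(dir='east')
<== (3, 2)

==> maze.sense(dir='south')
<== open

==> stack.push(x='south')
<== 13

==> maze.move(dir='south')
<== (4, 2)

==> maze.sense(dir='east')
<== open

==> stack.push(x='east')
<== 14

==> maze.move(dir='east')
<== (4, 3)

==> maze.sense(dir='south')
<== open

==> stack.push(x='south')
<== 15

==> maze.move(dir='south')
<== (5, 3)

==> maze.sense(dir='east')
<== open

==> stack.push(x='east')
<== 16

==> maze.move(dir='east')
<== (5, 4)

==> maze.sense(dir='south')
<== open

==> stack.push(x='south')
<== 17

==> maze.move(dir='south')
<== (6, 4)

==> maze.sense(dir='south')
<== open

==> stack.push(x='south')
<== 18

==> maze.move(dir='south')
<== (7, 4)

==> maze.sense(dir='west')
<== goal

==> maze.move(dir='west')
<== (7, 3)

Answer: (7, 3)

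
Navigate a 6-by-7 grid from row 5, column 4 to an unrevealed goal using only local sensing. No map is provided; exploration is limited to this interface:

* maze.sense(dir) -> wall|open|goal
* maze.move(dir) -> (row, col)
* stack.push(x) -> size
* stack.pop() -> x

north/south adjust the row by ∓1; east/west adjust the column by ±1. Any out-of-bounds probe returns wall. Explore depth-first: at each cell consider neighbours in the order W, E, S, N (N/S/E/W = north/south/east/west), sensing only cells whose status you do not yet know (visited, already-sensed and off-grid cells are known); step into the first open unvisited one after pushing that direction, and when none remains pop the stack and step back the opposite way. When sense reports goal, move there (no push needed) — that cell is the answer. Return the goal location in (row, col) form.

·→ maze.sense(west)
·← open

·→ stack.push(west)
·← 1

·→ maze.move(west)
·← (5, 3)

·→ maze.sense(west)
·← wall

·→ maze.sense(north)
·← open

·→ stack.push(north)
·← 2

·→ maze.move(north)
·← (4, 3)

·→ maze.sense(west)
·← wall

·→ maze.sense(east)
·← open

·→ stack.push(east)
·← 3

·→ maze.move(east)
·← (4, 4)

·→ maze.sense(east)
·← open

·→ stack.push(east)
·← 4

·→ maze.move(east)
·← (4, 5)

·→ maze.sense(east)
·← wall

·→ maze.sense(south)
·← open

·→ stack.push(south)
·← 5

·→ maze.move(south)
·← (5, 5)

·→ maze.sense(east)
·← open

·→ stack.push(east)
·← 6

·→ maze.move(east)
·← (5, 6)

·→ stack.pop()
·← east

·→ maze.move(west)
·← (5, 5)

·→ stack.pop()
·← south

·→ maze.move(north)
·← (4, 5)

·→ maze.sense(north)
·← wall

·→ stack.pop()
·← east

·→ maze.move(west)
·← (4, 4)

·→ maze.sense(north)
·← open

·→ stack.push(north)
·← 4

·→ maze.move(north)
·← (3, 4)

·→ maze.sense(west)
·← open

·→ stack.push(west)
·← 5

·→ maze.move(west)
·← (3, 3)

·→ maze.sense(west)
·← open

·→ stack.push(west)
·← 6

·→ maze.move(west)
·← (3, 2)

·→ maze.sense(west)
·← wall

·→ maze.sense(north)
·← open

·→ stack.push(north)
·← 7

·→ maze.move(north)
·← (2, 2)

·→ maze.sense(west)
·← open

·→ stack.push(west)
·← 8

·→ maze.move(west)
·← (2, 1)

·→ maze.sense(west)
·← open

·→ stack.push(west)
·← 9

·→ maze.move(west)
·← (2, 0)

·→ maze.sense(south)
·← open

·→ stack.push(south)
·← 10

·→ maze.move(south)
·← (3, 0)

·→ maze.sense(south)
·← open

·→ stack.push(south)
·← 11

·→ maze.move(south)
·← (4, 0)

·→ maze.sense(east)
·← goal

·→ maze.move(east)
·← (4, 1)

Answer: (4, 1)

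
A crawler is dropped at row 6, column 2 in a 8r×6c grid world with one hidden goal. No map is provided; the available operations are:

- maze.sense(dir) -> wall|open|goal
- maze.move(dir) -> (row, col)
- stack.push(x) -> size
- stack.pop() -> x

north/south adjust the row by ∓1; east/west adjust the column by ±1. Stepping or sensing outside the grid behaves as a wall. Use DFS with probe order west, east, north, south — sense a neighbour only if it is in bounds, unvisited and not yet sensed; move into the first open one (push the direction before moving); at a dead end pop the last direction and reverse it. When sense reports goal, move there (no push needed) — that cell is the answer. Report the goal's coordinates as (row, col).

// maze.sense(dir='west') -> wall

// maze.sense(dir='east') -> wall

// maze.sense(dir='north') -> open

// stack.push(x='north') -> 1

// maze.move(dir='north') -> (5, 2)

// maze.sense(dir='west') -> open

// stack.push(x='west') -> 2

// maze.move(dir='west') -> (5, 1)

// maze.sense(dir='west') -> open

// stack.push(x='west') -> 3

// maze.move(dir='west') -> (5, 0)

// maze.sense(dir='north') -> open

// stack.push(x='north') -> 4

// maze.move(dir='north') -> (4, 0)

// maze.sense(dir='east') -> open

// stack.push(x='east') -> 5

// maze.move(dir='east') -> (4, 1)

// maze.sense(dir='east') -> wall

// maze.sense(dir='north') -> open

// stack.push(x='north') -> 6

// maze.move(dir='north') -> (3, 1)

// maze.sense(dir='west') -> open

// stack.push(x='west') -> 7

// maze.move(dir='west') -> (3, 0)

// maze.sense(dir='north') -> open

// stack.push(x='north') -> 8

// maze.move(dir='north') -> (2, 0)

// maze.sense(dir='east') -> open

// stack.push(x='east') -> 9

// maze.move(dir='east') -> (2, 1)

// maze.sense(dir='east') -> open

// stack.push(x='east') -> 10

// maze.move(dir='east') -> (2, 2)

// maze.sense(dir='east') -> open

// stack.push(x='east') -> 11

// maze.move(dir='east') -> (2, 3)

// maze.sense(dir='east') -> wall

// maze.sense(dir='north') -> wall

// maze.sense(dir='south') -> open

// stack.push(x='south') -> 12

// maze.move(dir='south') -> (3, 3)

// maze.sense(dir='west') -> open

// stack.push(x='west') -> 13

// maze.move(dir='west') -> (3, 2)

// stack.pop() -> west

// maze.move(dir='east') -> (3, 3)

// maze.sense(dir='east') -> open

// stack.push(x='east') -> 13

// maze.move(dir='east') -> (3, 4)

// maze.sense(dir='east') -> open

// stack.push(x='east') -> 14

// maze.move(dir='east') -> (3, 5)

// maze.sense(dir='north') -> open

// stack.push(x='north') -> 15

// maze.move(dir='north') -> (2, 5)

// maze.sense(dir='north') -> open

// stack.push(x='north') -> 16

// maze.move(dir='north') -> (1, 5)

// maze.sense(dir='west') -> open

// stack.push(x='west') -> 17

// maze.move(dir='west') -> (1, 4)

// maze.sense(dir='north') -> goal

// maze.move(dir='north') -> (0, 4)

Answer: (0, 4)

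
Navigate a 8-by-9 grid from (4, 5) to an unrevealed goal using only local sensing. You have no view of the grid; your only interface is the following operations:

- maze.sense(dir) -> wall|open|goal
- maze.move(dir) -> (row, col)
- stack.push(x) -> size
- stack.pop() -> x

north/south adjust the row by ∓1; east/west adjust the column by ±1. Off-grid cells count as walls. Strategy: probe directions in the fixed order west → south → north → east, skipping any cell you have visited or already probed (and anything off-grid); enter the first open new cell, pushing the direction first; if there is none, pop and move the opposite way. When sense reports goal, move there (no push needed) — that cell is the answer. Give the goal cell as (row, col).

I call maze.sense passing dir→west, and see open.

I try stack.push passing x→west, yielding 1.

I try maze.move passing dir→west, which returns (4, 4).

I run maze.sense passing dir→west, → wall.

I invoke maze.sense passing dir→south, → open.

I try stack.push passing x→south, → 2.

Then maze.move passing dir→south, — result: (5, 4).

Calling maze.sense passing dir→west, and see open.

I use stack.push passing x→west, and observe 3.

I run maze.move passing dir→west, and get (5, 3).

Using maze.sense passing dir→west, and see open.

Calling stack.push passing x→west, and see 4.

Then maze.move passing dir→west, → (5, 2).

Using maze.sense passing dir→west, and see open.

Invoking stack.push passing x→west, giving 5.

I use maze.move passing dir→west, and observe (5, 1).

Invoking maze.sense passing dir→west, and see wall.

I try maze.sense passing dir→south, and see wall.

I call maze.sense passing dir→north, giving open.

Invoking stack.push passing x→north, giving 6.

I run maze.move passing dir→north, — result: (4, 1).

I run maze.sense passing dir→west, and see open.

Invoking stack.push passing x→west, giving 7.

I call maze.move passing dir→west, giving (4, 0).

I try maze.sense passing dir→north, and see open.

I call stack.push passing x→north, → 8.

Calling maze.move passing dir→north, and observe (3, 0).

I invoke maze.sense passing dir→north, and observe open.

Next I call stack.push passing x→north, yielding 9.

Invoking maze.move passing dir→north, and observe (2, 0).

Using maze.sense passing dir→north, : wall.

I run maze.sense passing dir→east, — result: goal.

I invoke maze.move passing dir→east, : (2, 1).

Answer: (2, 1)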